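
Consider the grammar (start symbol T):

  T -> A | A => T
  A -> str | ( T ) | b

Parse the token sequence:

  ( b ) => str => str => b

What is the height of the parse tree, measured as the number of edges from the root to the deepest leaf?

[T [A ( [T [A b]] )] => [T [A str] => [T [A str] => [T [A b]]]]]

5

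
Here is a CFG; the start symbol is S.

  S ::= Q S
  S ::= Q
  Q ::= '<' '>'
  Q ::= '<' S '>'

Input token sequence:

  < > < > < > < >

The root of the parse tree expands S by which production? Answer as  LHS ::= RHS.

[S [Q < >] [S [Q < >] [S [Q < >] [S [Q < >]]]]]

S ::= Q S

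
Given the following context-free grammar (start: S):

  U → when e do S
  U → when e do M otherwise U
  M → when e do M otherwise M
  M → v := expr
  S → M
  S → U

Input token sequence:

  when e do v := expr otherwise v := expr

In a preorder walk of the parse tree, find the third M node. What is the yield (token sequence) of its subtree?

v := expr

[S [M when e do [M v := expr] otherwise [M v := expr]]]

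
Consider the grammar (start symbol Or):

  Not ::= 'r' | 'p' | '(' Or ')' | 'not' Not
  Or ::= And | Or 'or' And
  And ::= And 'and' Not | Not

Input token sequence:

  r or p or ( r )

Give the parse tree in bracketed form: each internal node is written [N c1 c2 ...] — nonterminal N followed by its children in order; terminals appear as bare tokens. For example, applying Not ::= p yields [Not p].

Or
Or or And
Or or And or And
And or And or And
Not or And or And
r or And or And
r or Not or And
r or p or And
r or p or Not
r or p or ( Or )
r or p or ( And )
r or p or ( Not )
r or p or ( r )

[Or [Or [Or [And [Not r]]] or [And [Not p]]] or [And [Not ( [Or [And [Not r]]] )]]]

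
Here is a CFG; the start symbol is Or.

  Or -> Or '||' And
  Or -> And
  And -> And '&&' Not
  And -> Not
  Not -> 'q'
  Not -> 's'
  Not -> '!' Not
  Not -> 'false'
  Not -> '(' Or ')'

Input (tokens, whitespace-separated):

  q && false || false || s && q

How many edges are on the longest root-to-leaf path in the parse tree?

6

[Or [Or [Or [And [And [Not q]] && [Not false]]] || [And [Not false]]] || [And [And [Not s]] && [Not q]]]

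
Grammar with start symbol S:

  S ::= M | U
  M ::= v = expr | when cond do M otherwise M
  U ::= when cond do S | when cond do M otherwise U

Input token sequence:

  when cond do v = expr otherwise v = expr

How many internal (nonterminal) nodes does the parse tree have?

4

[S [M when cond do [M v = expr] otherwise [M v = expr]]]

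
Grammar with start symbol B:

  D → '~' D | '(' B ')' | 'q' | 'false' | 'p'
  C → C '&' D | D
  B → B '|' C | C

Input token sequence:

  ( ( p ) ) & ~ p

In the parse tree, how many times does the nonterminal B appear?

[B [C [C [D ( [B [C [D ( [B [C [D p]]] )]]] )]] & [D ~ [D p]]]]

3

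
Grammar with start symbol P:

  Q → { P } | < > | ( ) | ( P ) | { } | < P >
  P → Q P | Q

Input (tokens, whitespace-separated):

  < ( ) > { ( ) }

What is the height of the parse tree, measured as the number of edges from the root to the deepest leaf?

[P [Q < [P [Q ( )]] >] [P [Q { [P [Q ( )]] }]]]

5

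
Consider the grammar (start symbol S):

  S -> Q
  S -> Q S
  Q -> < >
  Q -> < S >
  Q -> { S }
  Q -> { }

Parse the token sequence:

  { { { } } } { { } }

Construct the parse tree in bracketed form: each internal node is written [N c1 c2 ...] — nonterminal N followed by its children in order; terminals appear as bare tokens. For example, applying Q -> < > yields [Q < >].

S
Q S
{ S } S
{ Q } S
{ { S } } S
{ { Q } } S
{ { { } } } S
{ { { } } } Q
{ { { } } } { S }
{ { { } } } { Q }
{ { { } } } { { } }

[S [Q { [S [Q { [S [Q { }]] }]] }] [S [Q { [S [Q { }]] }]]]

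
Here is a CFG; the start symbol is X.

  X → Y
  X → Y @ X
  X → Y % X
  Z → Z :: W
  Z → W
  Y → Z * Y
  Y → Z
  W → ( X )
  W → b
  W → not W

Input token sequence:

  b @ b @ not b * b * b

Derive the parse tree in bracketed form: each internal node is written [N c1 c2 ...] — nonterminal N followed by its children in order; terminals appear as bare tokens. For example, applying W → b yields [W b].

[X [Y [Z [W b]]] @ [X [Y [Z [W b]]] @ [X [Y [Z [W not [W b]]] * [Y [Z [W b]] * [Y [Z [W b]]]]]]]]

X
Y @ X
Z @ X
W @ X
b @ X
b @ Y @ X
b @ Z @ X
b @ W @ X
b @ b @ X
b @ b @ Y
b @ b @ Z * Y
b @ b @ W * Y
b @ b @ not W * Y
b @ b @ not b * Y
b @ b @ not b * Z * Y
b @ b @ not b * W * Y
b @ b @ not b * b * Y
b @ b @ not b * b * Z
b @ b @ not b * b * W
b @ b @ not b * b * b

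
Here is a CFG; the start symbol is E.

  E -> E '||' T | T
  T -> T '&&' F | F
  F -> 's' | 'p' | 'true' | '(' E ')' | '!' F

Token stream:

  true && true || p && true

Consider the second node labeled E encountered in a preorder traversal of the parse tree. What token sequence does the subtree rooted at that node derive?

true && true

[E [E [T [T [F true]] && [F true]]] || [T [T [F p]] && [F true]]]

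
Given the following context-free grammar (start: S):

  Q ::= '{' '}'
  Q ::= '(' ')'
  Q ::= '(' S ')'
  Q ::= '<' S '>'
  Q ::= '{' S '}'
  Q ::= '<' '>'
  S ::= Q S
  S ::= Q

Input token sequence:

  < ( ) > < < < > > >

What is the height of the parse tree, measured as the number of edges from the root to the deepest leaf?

7

[S [Q < [S [Q ( )]] >] [S [Q < [S [Q < [S [Q < >]] >]] >]]]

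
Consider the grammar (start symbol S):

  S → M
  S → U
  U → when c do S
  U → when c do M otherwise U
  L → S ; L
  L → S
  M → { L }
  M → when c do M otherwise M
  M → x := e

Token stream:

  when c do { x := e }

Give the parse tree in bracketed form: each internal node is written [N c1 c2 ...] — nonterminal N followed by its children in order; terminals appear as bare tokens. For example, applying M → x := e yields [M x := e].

[S [U when c do [S [M { [L [S [M x := e]]] }]]]]

S
U
when c do S
when c do M
when c do { L }
when c do { S }
when c do { M }
when c do { x := e }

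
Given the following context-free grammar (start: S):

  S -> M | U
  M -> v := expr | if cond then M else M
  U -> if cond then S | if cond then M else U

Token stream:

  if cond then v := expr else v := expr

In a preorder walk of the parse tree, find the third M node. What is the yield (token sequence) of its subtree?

v := expr

[S [M if cond then [M v := expr] else [M v := expr]]]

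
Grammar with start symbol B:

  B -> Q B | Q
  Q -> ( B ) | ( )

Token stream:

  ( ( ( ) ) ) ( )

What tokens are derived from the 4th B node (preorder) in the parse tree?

[B [Q ( [B [Q ( [B [Q ( )]] )]] )] [B [Q ( )]]]

( )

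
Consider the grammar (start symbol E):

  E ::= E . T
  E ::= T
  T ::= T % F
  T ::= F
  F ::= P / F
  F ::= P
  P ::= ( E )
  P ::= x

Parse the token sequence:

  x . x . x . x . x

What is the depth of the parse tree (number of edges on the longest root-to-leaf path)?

8

[E [E [E [E [E [T [F [P x]]]] . [T [F [P x]]]] . [T [F [P x]]]] . [T [F [P x]]]] . [T [F [P x]]]]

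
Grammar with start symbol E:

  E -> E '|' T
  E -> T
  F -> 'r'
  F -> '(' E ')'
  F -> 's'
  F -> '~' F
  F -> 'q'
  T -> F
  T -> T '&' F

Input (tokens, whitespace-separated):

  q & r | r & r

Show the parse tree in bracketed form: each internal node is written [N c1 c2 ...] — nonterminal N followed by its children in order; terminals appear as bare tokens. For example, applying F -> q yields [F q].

E
E | T
T | T
T & F | T
F & F | T
q & F | T
q & r | T
q & r | T & F
q & r | F & F
q & r | r & F
q & r | r & r

[E [E [T [T [F q]] & [F r]]] | [T [T [F r]] & [F r]]]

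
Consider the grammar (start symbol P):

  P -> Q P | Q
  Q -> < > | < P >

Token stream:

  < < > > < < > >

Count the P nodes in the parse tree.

[P [Q < [P [Q < >]] >] [P [Q < [P [Q < >]] >]]]

4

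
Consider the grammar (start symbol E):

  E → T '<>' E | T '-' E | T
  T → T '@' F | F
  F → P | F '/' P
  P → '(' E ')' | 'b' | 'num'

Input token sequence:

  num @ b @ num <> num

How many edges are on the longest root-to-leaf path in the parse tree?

[E [T [T [T [F [P num]]] @ [F [P b]]] @ [F [P num]]] <> [E [T [F [P num]]]]]

6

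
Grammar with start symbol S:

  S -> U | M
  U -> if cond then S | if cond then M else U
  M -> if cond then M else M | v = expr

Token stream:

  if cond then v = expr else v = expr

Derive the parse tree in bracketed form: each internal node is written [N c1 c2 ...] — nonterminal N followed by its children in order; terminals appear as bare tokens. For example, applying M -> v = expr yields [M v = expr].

S
M
if cond then M else M
if cond then v = expr else M
if cond then v = expr else v = expr

[S [M if cond then [M v = expr] else [M v = expr]]]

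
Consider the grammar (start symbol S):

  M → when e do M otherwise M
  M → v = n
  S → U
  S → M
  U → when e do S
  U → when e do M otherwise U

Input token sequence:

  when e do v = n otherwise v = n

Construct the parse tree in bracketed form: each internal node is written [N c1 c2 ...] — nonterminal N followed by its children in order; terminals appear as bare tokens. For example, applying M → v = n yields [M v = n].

[S [M when e do [M v = n] otherwise [M v = n]]]

S
M
when e do M otherwise M
when e do v = n otherwise M
when e do v = n otherwise v = n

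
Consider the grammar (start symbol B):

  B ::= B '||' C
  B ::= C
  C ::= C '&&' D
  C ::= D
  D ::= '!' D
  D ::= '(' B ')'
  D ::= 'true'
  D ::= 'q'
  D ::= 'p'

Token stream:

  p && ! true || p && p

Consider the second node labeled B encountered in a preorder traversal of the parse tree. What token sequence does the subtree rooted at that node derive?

p && ! true

[B [B [C [C [D p]] && [D ! [D true]]]] || [C [C [D p]] && [D p]]]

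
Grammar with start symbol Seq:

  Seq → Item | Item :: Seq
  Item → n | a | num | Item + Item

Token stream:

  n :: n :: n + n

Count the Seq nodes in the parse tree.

3

[Seq [Item n] :: [Seq [Item n] :: [Seq [Item [Item n] + [Item n]]]]]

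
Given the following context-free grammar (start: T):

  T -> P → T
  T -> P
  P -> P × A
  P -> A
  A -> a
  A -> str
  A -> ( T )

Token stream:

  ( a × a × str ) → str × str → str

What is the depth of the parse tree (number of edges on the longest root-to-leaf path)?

8

[T [P [A ( [T [P [P [P [A a]] × [A a]] × [A str]]] )]] → [T [P [P [A str]] × [A str]] → [T [P [A str]]]]]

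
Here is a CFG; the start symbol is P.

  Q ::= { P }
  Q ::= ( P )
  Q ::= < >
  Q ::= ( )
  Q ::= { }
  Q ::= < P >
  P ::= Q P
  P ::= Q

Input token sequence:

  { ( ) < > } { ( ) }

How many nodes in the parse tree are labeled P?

[P [Q { [P [Q ( )] [P [Q < >]]] }] [P [Q { [P [Q ( )]] }]]]

5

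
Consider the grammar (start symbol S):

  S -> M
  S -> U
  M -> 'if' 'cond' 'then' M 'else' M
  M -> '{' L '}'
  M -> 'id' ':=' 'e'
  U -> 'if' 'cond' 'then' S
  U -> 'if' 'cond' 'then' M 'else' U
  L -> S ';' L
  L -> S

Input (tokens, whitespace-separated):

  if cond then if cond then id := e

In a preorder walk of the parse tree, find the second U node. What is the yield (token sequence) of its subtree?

if cond then id := e

[S [U if cond then [S [U if cond then [S [M id := e]]]]]]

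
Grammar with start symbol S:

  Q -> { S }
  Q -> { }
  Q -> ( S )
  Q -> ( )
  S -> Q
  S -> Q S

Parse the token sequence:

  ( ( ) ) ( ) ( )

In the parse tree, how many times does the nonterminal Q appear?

[S [Q ( [S [Q ( )]] )] [S [Q ( )] [S [Q ( )]]]]

4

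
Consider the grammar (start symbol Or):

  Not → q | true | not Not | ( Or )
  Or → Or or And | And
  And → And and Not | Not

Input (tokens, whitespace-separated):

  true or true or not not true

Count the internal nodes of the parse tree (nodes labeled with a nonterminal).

[Or [Or [Or [And [Not true]]] or [And [Not true]]] or [And [Not not [Not not [Not true]]]]]

11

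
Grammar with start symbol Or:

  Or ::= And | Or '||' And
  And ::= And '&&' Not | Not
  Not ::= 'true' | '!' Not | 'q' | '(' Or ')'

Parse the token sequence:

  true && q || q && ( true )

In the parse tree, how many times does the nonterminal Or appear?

[Or [Or [And [And [Not true]] && [Not q]]] || [And [And [Not q]] && [Not ( [Or [And [Not true]]] )]]]

3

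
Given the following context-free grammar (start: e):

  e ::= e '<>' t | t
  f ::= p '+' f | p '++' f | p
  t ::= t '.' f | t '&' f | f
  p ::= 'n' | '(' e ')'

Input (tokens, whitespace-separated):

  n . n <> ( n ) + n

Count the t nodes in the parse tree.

[e [e [t [t [f [p n]]] . [f [p n]]]] <> [t [f [p ( [e [t [f [p n]]]] )] + [f [p n]]]]]

4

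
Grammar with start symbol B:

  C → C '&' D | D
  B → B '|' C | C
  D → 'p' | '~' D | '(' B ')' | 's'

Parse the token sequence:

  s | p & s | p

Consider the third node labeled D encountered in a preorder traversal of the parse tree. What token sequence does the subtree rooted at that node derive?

s

[B [B [B [C [D s]]] | [C [C [D p]] & [D s]]] | [C [D p]]]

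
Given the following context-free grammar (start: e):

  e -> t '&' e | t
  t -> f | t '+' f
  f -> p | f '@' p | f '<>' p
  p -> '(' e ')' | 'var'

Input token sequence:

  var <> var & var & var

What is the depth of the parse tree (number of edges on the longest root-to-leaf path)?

[e [t [f [f [p var]] <> [p var]]] & [e [t [f [p var]]] & [e [t [f [p var]]]]]]

6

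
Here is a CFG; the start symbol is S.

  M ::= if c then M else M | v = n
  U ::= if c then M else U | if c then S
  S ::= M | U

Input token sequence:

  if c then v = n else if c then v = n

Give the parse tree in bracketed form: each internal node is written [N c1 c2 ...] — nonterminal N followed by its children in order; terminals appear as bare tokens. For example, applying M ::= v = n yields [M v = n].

[S [U if c then [M v = n] else [U if c then [S [M v = n]]]]]

S
U
if c then M else U
if c then v = n else U
if c then v = n else if c then S
if c then v = n else if c then M
if c then v = n else if c then v = n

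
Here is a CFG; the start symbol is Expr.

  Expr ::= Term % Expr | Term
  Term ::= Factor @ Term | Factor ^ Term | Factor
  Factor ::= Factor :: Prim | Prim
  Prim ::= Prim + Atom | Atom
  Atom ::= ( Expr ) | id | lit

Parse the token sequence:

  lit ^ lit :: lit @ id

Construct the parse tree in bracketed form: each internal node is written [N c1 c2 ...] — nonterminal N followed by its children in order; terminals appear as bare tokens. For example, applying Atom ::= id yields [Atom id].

[Expr [Term [Factor [Prim [Atom lit]]] ^ [Term [Factor [Factor [Prim [Atom lit]]] :: [Prim [Atom lit]]] @ [Term [Factor [Prim [Atom id]]]]]]]

Expr
Term
Factor ^ Term
Prim ^ Term
Atom ^ Term
lit ^ Term
lit ^ Factor @ Term
lit ^ Factor :: Prim @ Term
lit ^ Prim :: Prim @ Term
lit ^ Atom :: Prim @ Term
lit ^ lit :: Prim @ Term
lit ^ lit :: Atom @ Term
lit ^ lit :: lit @ Term
lit ^ lit :: lit @ Factor
lit ^ lit :: lit @ Prim
lit ^ lit :: lit @ Atom
lit ^ lit :: lit @ id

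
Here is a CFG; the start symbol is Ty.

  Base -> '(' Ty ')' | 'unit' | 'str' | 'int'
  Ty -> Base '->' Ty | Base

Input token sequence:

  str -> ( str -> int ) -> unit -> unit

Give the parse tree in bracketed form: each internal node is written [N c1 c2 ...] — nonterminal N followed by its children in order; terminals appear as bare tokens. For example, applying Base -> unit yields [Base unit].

[Ty [Base str] -> [Ty [Base ( [Ty [Base str] -> [Ty [Base int]]] )] -> [Ty [Base unit] -> [Ty [Base unit]]]]]

Ty
Base -> Ty
str -> Ty
str -> Base -> Ty
str -> ( Ty ) -> Ty
str -> ( Base -> Ty ) -> Ty
str -> ( str -> Ty ) -> Ty
str -> ( str -> Base ) -> Ty
str -> ( str -> int ) -> Ty
str -> ( str -> int ) -> Base -> Ty
str -> ( str -> int ) -> unit -> Ty
str -> ( str -> int ) -> unit -> Base
str -> ( str -> int ) -> unit -> unit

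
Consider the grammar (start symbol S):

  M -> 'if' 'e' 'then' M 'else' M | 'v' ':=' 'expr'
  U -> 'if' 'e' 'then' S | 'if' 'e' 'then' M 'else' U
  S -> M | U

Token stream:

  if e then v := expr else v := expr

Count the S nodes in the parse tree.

1

[S [M if e then [M v := expr] else [M v := expr]]]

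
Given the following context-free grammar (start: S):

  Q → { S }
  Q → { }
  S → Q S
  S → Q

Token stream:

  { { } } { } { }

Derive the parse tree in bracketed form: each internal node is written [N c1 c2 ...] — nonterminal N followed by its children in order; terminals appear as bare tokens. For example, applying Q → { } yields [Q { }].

S
Q S
{ S } S
{ Q } S
{ { } } S
{ { } } Q S
{ { } } { } S
{ { } } { } Q
{ { } } { } { }

[S [Q { [S [Q { }]] }] [S [Q { }] [S [Q { }]]]]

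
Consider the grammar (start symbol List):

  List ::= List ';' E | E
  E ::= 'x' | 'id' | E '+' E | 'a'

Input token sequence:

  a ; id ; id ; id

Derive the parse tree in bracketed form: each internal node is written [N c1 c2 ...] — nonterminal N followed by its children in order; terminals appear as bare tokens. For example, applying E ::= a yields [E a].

[List [List [List [List [E a]] ; [E id]] ; [E id]] ; [E id]]

List
List ; E
List ; E ; E
List ; E ; E ; E
E ; E ; E ; E
a ; E ; E ; E
a ; id ; E ; E
a ; id ; id ; E
a ; id ; id ; id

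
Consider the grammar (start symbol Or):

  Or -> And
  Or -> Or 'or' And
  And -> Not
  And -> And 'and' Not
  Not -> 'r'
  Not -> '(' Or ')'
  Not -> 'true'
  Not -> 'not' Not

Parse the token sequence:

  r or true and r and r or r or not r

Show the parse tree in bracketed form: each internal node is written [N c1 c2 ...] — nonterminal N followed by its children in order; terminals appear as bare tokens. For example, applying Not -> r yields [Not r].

Or
Or or And
Or or And or And
Or or And or And or And
And or And or And or And
Not or And or And or And
r or And or And or And
r or And and Not or And or And
r or And and Not and Not or And or And
r or Not and Not and Not or And or And
r or true and Not and Not or And or And
r or true and r and Not or And or And
r or true and r and r or And or And
r or true and r and r or Not or And
r or true and r and r or r or And
r or true and r and r or r or Not
r or true and r and r or r or not Not
r or true and r and r or r or not r

[Or [Or [Or [Or [And [Not r]]] or [And [And [And [Not true]] and [Not r]] and [Not r]]] or [And [Not r]]] or [And [Not not [Not r]]]]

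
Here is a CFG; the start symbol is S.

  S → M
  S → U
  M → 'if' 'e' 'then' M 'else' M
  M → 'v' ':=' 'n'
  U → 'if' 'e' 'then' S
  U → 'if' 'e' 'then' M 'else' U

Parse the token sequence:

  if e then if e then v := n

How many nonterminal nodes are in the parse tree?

6

[S [U if e then [S [U if e then [S [M v := n]]]]]]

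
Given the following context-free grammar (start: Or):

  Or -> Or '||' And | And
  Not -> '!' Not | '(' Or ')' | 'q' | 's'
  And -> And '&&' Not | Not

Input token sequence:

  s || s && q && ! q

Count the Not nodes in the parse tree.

5

[Or [Or [And [Not s]]] || [And [And [And [Not s]] && [Not q]] && [Not ! [Not q]]]]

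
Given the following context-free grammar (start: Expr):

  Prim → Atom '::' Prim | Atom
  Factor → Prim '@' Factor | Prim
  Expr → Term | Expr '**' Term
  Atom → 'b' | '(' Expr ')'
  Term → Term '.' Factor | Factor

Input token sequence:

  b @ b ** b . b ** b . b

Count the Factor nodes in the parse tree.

[Expr [Expr [Expr [Term [Factor [Prim [Atom b]] @ [Factor [Prim [Atom b]]]]]] ** [Term [Term [Factor [Prim [Atom b]]]] . [Factor [Prim [Atom b]]]]] ** [Term [Term [Factor [Prim [Atom b]]]] . [Factor [Prim [Atom b]]]]]

6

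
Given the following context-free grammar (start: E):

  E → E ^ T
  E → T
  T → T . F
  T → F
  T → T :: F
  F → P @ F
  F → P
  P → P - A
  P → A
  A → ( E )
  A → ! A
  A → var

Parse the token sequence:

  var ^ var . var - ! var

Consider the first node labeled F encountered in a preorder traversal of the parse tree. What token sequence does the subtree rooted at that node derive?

[E [E [T [F [P [A var]]]]] ^ [T [T [F [P [A var]]]] . [F [P [P [A var]] - [A ! [A var]]]]]]

var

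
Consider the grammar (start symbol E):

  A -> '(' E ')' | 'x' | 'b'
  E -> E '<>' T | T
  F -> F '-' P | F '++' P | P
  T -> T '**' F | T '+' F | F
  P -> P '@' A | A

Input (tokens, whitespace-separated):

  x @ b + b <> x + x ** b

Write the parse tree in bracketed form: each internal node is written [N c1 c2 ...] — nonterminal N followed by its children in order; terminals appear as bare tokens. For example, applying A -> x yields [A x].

[E [E [T [T [F [P [P [A x]] @ [A b]]]] + [F [P [A b]]]]] <> [T [T [T [F [P [A x]]]] + [F [P [A x]]]] ** [F [P [A b]]]]]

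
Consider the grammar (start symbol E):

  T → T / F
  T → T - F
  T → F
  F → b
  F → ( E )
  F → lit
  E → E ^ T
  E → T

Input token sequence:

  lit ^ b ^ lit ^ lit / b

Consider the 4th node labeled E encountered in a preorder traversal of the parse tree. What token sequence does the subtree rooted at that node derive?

[E [E [E [E [T [F lit]]] ^ [T [F b]]] ^ [T [F lit]]] ^ [T [T [F lit]] / [F b]]]

lit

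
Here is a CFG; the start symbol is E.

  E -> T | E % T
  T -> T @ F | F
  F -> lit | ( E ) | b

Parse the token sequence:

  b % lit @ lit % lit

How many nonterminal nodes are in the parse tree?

[E [E [E [T [F b]]] % [T [T [F lit]] @ [F lit]]] % [T [F lit]]]

11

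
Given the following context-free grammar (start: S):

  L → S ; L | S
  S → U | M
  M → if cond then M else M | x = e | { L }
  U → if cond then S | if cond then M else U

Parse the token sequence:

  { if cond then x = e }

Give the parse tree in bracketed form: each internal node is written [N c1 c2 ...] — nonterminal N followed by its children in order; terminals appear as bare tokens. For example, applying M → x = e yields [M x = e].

S
M
{ L }
{ S }
{ U }
{ if cond then S }
{ if cond then M }
{ if cond then x = e }

[S [M { [L [S [U if cond then [S [M x = e]]]]] }]]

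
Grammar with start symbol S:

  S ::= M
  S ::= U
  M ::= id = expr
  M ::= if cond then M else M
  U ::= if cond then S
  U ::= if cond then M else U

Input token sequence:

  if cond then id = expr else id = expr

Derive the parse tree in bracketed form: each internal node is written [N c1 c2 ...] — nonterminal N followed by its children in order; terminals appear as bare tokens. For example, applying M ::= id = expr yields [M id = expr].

S
M
if cond then M else M
if cond then id = expr else M
if cond then id = expr else id = expr

[S [M if cond then [M id = expr] else [M id = expr]]]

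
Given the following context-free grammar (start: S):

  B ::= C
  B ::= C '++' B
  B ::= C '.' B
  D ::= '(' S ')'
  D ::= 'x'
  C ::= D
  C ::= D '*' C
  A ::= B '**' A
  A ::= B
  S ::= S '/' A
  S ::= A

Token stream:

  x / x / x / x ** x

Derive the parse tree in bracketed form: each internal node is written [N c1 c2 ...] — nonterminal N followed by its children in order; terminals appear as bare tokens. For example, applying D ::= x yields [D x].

[S [S [S [S [A [B [C [D x]]]]] / [A [B [C [D x]]]]] / [A [B [C [D x]]]]] / [A [B [C [D x]]] ** [A [B [C [D x]]]]]]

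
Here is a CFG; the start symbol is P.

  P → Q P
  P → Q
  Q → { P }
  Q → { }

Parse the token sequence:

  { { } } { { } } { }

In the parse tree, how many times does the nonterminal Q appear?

5

[P [Q { [P [Q { }]] }] [P [Q { [P [Q { }]] }] [P [Q { }]]]]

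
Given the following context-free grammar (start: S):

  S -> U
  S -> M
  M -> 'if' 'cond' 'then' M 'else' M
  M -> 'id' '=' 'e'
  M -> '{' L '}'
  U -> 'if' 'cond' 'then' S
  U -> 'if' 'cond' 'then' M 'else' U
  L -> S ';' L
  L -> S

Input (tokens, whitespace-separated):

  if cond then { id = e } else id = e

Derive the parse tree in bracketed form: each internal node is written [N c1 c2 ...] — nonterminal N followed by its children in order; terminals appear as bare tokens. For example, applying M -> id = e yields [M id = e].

[S [M if cond then [M { [L [S [M id = e]]] }] else [M id = e]]]

S
M
if cond then M else M
if cond then { L } else M
if cond then { S } else M
if cond then { M } else M
if cond then { id = e } else M
if cond then { id = e } else id = e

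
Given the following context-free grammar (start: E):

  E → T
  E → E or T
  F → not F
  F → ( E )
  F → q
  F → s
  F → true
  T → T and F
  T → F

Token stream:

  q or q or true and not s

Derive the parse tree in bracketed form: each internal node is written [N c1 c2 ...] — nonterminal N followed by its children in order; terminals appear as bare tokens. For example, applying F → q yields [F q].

E
E or T
E or T or T
T or T or T
F or T or T
q or T or T
q or F or T
q or q or T
q or q or T and F
q or q or F and F
q or q or true and F
q or q or true and not F
q or q or true and not s

[E [E [E [T [F q]]] or [T [F q]]] or [T [T [F true]] and [F not [F s]]]]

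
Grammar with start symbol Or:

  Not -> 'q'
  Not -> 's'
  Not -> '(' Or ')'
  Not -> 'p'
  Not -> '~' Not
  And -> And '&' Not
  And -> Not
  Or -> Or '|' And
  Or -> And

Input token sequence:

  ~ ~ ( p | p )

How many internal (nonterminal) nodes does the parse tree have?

[Or [And [Not ~ [Not ~ [Not ( [Or [Or [And [Not p]]] | [And [Not p]]] )]]]]]

11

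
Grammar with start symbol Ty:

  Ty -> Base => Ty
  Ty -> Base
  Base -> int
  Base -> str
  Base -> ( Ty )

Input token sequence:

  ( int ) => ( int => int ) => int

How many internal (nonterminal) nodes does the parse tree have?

12

[Ty [Base ( [Ty [Base int]] )] => [Ty [Base ( [Ty [Base int] => [Ty [Base int]]] )] => [Ty [Base int]]]]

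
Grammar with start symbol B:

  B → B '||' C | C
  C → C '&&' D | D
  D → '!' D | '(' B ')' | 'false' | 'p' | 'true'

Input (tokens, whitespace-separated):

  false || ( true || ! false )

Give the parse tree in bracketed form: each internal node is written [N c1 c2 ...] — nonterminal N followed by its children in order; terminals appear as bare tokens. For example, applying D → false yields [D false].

[B [B [C [D false]]] || [C [D ( [B [B [C [D true]]] || [C [D ! [D false]]]] )]]]

B
B || C
C || C
D || C
false || C
false || D
false || ( B )
false || ( B || C )
false || ( C || C )
false || ( D || C )
false || ( true || C )
false || ( true || D )
false || ( true || ! D )
false || ( true || ! false )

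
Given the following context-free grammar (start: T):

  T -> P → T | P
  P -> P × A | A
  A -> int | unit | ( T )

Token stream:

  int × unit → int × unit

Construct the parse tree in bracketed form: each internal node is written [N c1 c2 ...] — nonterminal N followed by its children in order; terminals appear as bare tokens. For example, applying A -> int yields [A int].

T
P → T
P × A → T
A × A → T
int × A → T
int × unit → T
int × unit → P
int × unit → P × A
int × unit → A × A
int × unit → int × A
int × unit → int × unit

[T [P [P [A int]] × [A unit]] → [T [P [P [A int]] × [A unit]]]]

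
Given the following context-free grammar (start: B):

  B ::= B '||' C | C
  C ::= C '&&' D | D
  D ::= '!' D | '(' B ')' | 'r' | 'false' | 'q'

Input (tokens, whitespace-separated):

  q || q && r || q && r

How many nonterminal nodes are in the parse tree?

13

[B [B [B [C [D q]]] || [C [C [D q]] && [D r]]] || [C [C [D q]] && [D r]]]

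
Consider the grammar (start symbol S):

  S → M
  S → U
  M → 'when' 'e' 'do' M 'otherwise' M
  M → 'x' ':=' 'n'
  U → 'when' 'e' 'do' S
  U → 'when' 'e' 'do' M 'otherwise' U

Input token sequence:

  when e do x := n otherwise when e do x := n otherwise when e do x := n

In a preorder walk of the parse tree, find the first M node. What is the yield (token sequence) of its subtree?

x := n

[S [U when e do [M x := n] otherwise [U when e do [M x := n] otherwise [U when e do [S [M x := n]]]]]]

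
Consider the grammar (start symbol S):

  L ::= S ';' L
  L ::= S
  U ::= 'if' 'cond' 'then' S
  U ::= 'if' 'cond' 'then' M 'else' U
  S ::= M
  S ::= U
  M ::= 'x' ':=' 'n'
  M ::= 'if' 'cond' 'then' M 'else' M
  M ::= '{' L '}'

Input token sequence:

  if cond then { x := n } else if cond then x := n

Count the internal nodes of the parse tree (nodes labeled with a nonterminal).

9

[S [U if cond then [M { [L [S [M x := n]]] }] else [U if cond then [S [M x := n]]]]]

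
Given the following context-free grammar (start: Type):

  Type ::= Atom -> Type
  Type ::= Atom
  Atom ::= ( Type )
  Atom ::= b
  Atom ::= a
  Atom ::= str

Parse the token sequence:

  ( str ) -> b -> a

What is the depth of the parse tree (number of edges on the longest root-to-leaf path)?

[Type [Atom ( [Type [Atom str]] )] -> [Type [Atom b] -> [Type [Atom a]]]]

4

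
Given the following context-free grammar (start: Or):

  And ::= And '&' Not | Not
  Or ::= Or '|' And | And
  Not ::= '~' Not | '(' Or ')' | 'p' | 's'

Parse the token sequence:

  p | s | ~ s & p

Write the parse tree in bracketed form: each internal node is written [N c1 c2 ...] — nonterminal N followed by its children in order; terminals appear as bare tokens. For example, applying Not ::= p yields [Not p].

Or
Or | And
Or | And | And
And | And | And
Not | And | And
p | And | And
p | Not | And
p | s | And
p | s | And & Not
p | s | Not & Not
p | s | ~ Not & Not
p | s | ~ s & Not
p | s | ~ s & p

[Or [Or [Or [And [Not p]]] | [And [Not s]]] | [And [And [Not ~ [Not s]]] & [Not p]]]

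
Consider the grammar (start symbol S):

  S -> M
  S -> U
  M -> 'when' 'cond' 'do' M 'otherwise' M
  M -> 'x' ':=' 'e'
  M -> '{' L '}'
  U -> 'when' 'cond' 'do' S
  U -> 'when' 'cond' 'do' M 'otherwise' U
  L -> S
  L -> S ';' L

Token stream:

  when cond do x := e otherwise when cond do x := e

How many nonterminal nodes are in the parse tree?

[S [U when cond do [M x := e] otherwise [U when cond do [S [M x := e]]]]]

6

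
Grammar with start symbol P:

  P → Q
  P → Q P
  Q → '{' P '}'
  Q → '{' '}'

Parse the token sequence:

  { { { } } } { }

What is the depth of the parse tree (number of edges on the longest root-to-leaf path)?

6

[P [Q { [P [Q { [P [Q { }]] }]] }] [P [Q { }]]]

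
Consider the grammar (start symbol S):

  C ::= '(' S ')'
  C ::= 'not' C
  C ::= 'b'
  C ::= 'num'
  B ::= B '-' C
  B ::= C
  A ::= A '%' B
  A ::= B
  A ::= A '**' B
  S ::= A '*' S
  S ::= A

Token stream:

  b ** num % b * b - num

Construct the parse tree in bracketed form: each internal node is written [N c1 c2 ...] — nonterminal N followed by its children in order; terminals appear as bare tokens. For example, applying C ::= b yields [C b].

[S [A [A [A [B [C b]]] ** [B [C num]]] % [B [C b]]] * [S [A [B [B [C b]] - [C num]]]]]

S
A * S
A % B * S
A ** B % B * S
B ** B % B * S
C ** B % B * S
b ** B % B * S
b ** C % B * S
b ** num % B * S
b ** num % C * S
b ** num % b * S
b ** num % b * A
b ** num % b * B
b ** num % b * B - C
b ** num % b * C - C
b ** num % b * b - C
b ** num % b * b - num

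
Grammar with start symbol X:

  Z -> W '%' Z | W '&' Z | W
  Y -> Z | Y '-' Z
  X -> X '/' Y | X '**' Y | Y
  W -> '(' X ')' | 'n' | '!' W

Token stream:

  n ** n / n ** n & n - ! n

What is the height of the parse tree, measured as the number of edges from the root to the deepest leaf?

7

[X [X [X [X [Y [Z [W n]]]] ** [Y [Z [W n]]]] / [Y [Z [W n]]]] ** [Y [Y [Z [W n] & [Z [W n]]]] - [Z [W ! [W n]]]]]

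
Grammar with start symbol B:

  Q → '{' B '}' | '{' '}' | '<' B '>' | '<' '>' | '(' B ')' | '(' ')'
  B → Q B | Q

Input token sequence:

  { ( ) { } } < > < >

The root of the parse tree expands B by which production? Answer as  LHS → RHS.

[B [Q { [B [Q ( )] [B [Q { }]]] }] [B [Q < >] [B [Q < >]]]]

B → Q B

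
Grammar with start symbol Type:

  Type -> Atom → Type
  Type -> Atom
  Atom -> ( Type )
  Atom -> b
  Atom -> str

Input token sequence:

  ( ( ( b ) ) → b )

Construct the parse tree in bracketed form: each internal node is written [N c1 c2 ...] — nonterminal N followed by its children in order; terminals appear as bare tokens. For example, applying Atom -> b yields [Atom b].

Type
Atom
( Type )
( Atom → Type )
( ( Type ) → Type )
( ( Atom ) → Type )
( ( ( Type ) ) → Type )
( ( ( Atom ) ) → Type )
( ( ( b ) ) → Type )
( ( ( b ) ) → Atom )
( ( ( b ) ) → b )

[Type [Atom ( [Type [Atom ( [Type [Atom ( [Type [Atom b]] )]] )] → [Type [Atom b]]] )]]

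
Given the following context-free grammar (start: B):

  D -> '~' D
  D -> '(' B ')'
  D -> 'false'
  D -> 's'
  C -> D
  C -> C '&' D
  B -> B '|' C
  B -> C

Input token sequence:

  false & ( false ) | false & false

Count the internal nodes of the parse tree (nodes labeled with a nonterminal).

13

[B [B [C [C [D false]] & [D ( [B [C [D false]]] )]]] | [C [C [D false]] & [D false]]]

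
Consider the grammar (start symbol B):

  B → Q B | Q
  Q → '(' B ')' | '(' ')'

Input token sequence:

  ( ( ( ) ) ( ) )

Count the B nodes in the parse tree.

[B [Q ( [B [Q ( [B [Q ( )]] )] [B [Q ( )]]] )]]

4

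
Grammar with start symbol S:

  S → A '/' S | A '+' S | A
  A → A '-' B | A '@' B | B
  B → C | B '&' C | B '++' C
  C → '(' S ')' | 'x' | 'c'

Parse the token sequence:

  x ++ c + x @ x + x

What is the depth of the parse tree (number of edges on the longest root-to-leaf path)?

6

[S [A [B [B [C x]] ++ [C c]]] + [S [A [A [B [C x]]] @ [B [C x]]] + [S [A [B [C x]]]]]]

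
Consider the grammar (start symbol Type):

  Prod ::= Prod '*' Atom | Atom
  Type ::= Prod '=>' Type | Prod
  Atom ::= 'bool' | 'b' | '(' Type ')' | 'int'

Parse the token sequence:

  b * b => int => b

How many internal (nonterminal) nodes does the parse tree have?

11

[Type [Prod [Prod [Atom b]] * [Atom b]] => [Type [Prod [Atom int]] => [Type [Prod [Atom b]]]]]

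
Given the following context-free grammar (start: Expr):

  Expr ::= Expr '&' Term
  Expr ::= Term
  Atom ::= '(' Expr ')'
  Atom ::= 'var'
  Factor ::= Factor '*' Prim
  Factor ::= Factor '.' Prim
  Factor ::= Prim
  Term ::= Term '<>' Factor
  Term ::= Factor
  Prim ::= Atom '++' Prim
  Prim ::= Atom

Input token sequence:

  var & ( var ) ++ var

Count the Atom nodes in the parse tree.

4

[Expr [Expr [Term [Factor [Prim [Atom var]]]]] & [Term [Factor [Prim [Atom ( [Expr [Term [Factor [Prim [Atom var]]]]] )] ++ [Prim [Atom var]]]]]]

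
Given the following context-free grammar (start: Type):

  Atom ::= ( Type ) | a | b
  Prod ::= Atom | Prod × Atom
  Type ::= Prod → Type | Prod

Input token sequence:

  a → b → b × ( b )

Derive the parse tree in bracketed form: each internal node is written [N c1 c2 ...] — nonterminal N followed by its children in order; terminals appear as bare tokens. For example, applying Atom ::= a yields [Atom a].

Type
Prod → Type
Atom → Type
a → Type
a → Prod → Type
a → Atom → Type
a → b → Type
a → b → Prod
a → b → Prod × Atom
a → b → Atom × Atom
a → b → b × Atom
a → b → b × ( Type )
a → b → b × ( Prod )
a → b → b × ( Atom )
a → b → b × ( b )

[Type [Prod [Atom a]] → [Type [Prod [Atom b]] → [Type [Prod [Prod [Atom b]] × [Atom ( [Type [Prod [Atom b]]] )]]]]]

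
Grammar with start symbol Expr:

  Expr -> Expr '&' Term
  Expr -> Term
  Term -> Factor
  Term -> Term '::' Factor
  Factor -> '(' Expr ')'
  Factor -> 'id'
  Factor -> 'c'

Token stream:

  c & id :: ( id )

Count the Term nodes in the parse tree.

4

[Expr [Expr [Term [Factor c]]] & [Term [Term [Factor id]] :: [Factor ( [Expr [Term [Factor id]]] )]]]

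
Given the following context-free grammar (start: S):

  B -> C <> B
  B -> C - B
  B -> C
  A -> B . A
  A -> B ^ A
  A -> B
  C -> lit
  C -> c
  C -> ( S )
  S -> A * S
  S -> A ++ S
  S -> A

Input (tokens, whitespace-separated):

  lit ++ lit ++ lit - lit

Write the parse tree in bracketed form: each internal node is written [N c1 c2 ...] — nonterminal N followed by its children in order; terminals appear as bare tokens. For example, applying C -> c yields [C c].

[S [A [B [C lit]]] ++ [S [A [B [C lit]]] ++ [S [A [B [C lit] - [B [C lit]]]]]]]

S
A ++ S
B ++ S
C ++ S
lit ++ S
lit ++ A ++ S
lit ++ B ++ S
lit ++ C ++ S
lit ++ lit ++ S
lit ++ lit ++ A
lit ++ lit ++ B
lit ++ lit ++ C - B
lit ++ lit ++ lit - B
lit ++ lit ++ lit - C
lit ++ lit ++ lit - lit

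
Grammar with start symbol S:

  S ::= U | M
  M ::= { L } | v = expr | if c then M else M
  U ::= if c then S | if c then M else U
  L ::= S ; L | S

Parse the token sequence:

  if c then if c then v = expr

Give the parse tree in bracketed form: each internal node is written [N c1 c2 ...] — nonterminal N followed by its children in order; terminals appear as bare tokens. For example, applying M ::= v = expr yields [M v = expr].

[S [U if c then [S [U if c then [S [M v = expr]]]]]]

S
U
if c then S
if c then U
if c then if c then S
if c then if c then M
if c then if c then v = expr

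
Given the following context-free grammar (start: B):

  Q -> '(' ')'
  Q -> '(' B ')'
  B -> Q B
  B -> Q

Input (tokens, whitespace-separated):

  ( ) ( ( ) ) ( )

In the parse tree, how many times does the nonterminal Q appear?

4

[B [Q ( )] [B [Q ( [B [Q ( )]] )] [B [Q ( )]]]]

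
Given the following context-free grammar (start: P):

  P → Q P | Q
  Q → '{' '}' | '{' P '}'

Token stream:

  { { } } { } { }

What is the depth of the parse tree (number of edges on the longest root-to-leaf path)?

4

[P [Q { [P [Q { }]] }] [P [Q { }] [P [Q { }]]]]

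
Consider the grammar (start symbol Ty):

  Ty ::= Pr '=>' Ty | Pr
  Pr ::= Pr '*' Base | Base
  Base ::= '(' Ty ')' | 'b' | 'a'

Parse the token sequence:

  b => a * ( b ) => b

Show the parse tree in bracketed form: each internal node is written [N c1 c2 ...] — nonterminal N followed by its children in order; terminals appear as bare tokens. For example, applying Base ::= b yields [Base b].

[Ty [Pr [Base b]] => [Ty [Pr [Pr [Base a]] * [Base ( [Ty [Pr [Base b]]] )]] => [Ty [Pr [Base b]]]]]

Ty
Pr => Ty
Base => Ty
b => Ty
b => Pr => Ty
b => Pr * Base => Ty
b => Base * Base => Ty
b => a * Base => Ty
b => a * ( Ty ) => Ty
b => a * ( Pr ) => Ty
b => a * ( Base ) => Ty
b => a * ( b ) => Ty
b => a * ( b ) => Pr
b => a * ( b ) => Base
b => a * ( b ) => b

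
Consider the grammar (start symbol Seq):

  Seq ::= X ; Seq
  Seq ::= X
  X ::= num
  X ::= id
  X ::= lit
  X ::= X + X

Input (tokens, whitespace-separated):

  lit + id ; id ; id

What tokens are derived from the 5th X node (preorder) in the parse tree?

[Seq [X [X lit] + [X id]] ; [Seq [X id] ; [Seq [X id]]]]

id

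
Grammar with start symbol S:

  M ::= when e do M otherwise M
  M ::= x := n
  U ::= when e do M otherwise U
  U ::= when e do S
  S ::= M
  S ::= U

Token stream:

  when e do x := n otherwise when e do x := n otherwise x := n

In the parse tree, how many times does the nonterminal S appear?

[S [M when e do [M x := n] otherwise [M when e do [M x := n] otherwise [M x := n]]]]

1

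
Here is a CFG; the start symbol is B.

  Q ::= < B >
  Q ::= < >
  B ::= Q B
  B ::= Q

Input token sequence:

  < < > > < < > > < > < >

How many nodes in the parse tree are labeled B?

[B [Q < [B [Q < >]] >] [B [Q < [B [Q < >]] >] [B [Q < >] [B [Q < >]]]]]

6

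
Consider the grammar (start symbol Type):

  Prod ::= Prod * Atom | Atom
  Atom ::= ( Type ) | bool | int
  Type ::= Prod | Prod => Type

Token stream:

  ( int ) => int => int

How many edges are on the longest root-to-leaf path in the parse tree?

6

[Type [Prod [Atom ( [Type [Prod [Atom int]]] )]] => [Type [Prod [Atom int]] => [Type [Prod [Atom int]]]]]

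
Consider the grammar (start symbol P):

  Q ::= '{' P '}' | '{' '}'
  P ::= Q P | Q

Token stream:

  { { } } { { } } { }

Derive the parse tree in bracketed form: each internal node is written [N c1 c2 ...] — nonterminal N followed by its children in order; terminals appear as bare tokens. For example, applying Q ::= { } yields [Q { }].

P
Q P
{ P } P
{ Q } P
{ { } } P
{ { } } Q P
{ { } } { P } P
{ { } } { Q } P
{ { } } { { } } P
{ { } } { { } } Q
{ { } } { { } } { }

[P [Q { [P [Q { }]] }] [P [Q { [P [Q { }]] }] [P [Q { }]]]]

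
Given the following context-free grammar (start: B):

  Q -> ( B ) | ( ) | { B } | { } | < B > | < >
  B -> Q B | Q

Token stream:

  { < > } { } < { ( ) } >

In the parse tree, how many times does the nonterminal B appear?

[B [Q { [B [Q < >]] }] [B [Q { }] [B [Q < [B [Q { [B [Q ( )]] }]] >]]]]

6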